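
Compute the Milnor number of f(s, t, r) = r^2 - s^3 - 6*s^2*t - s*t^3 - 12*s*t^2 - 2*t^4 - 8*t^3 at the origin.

The Hessian of f at 0 has rank 1. Corank 2; j^3 = -(s + 2*t)^3 is a perfect cube, so E-series; the 4-jet and mu = 7 give E_7.

7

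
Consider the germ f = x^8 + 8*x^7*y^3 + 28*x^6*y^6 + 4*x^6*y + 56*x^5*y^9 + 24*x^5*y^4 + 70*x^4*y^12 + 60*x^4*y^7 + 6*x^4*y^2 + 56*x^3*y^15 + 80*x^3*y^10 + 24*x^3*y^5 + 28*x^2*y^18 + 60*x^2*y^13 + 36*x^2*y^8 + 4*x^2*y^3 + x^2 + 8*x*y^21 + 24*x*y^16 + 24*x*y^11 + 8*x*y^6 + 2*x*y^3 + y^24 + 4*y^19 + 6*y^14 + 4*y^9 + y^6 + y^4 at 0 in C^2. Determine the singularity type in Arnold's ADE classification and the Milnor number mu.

The Hessian of f at 0 has rank 1. Corank 1: A-series; mu = 3 gives A_3.

Type A_{3}, Milnor number mu = 3.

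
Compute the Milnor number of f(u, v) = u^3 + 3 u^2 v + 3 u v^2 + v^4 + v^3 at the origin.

6

The Hessian of f at 0 has rank 0. Corank 2; j^3 = (u + v)^3 is a perfect cube, so E-series; the 4-jet and mu = 6 give E_6.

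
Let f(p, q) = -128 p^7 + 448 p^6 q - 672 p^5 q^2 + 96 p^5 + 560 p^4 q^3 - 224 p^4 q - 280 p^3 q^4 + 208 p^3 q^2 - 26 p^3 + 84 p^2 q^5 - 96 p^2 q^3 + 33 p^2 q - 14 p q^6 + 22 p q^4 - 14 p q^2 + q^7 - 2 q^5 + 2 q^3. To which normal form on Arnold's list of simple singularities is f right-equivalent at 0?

The Hessian of f at 0 has rank 0. Corank 2; j^3 = -(2*p - q)*(13*p^2 - 10*p*q + 2*q^2) splits into three distinct lines over C (the quadratic factor has nonzero discriminant), so D_4.

D_4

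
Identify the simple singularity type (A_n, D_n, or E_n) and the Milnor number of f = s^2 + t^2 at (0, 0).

Type A_{1}, Milnor number mu = 1.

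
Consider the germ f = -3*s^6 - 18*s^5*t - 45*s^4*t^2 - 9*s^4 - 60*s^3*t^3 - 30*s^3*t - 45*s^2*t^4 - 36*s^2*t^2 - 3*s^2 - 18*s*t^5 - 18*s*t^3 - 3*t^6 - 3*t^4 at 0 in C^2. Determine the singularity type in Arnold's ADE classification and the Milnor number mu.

Type A_{3}, Milnor number mu = 3.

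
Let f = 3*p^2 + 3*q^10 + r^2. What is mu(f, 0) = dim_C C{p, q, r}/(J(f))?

9

The Hessian of f at 0 has rank 2. Corank 1: A-series; mu = 9 gives A_9.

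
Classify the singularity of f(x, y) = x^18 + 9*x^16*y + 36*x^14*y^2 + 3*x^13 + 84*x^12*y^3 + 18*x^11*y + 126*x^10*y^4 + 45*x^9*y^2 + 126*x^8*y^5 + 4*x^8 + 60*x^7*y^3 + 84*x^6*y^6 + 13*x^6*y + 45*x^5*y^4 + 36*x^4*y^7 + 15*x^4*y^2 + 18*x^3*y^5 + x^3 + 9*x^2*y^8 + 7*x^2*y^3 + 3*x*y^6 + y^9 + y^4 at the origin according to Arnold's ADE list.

E_{6}

The Hessian of f at 0 is [[0, 0], [0, 0]] with rank 0, so corank 2. A Groebner basis of the Jacobian ideal J(f) in C{x,y} is {y^3, x^2}; counting standard monomials gives mu = 6. Corank 2; j^3 = x^3 is a perfect cube, so E-series; the 4-jet and mu = 6 give E_6.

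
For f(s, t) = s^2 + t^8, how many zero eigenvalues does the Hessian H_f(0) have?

Hessian at 0 has rank 1.

1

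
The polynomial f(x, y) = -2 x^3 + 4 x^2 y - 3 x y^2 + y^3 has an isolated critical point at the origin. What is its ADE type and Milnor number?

Type D_{4}, Milnor number mu = 4.

The Hessian of f at 0 is [[0, 0], [0, 0]] with rank 0, so corank 2. A Groebner basis of the Jacobian ideal J(f) in C{x,y} is {y^3, x^2 - 3*y^2/2, x*y - 3*y^2/2}; counting standard monomials gives mu = 4. Corank 2; j^3 = -(x - y)*(2*x^2 - 2*x*y + y^2) splits into three distinct lines over C (the quadratic factor has nonzero discriminant), so D_4.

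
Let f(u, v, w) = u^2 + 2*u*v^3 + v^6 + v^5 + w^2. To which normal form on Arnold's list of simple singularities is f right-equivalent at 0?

The Hessian of f at 0 has rank 2. Corank 1: A-series; mu = 4 gives A_4.

A_{4}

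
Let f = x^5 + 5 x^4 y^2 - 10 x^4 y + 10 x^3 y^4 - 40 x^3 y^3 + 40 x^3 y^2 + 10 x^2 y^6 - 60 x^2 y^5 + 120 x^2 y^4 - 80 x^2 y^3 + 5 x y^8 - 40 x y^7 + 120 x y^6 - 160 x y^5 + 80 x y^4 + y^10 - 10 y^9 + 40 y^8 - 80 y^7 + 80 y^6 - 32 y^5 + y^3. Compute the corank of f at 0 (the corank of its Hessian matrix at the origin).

2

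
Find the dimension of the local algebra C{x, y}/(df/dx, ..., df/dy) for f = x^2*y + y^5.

6

The Hessian of f at 0 is [[0, 0], [0, 0]] with rank 0, so corank 2. A Groebner basis of the Jacobian ideal J(f) in C{x,y} is {x^2/5 + y^4, x^3, x*y}; counting standard monomials gives mu = 6. Corank 2; j^3 = x^2*y has shape L^2 M (L != M), so D-series; mu = 6 gives D_6.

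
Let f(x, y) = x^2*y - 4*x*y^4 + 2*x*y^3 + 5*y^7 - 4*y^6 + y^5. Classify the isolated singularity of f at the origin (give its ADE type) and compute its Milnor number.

Type D_{8}, Milnor number mu = 8.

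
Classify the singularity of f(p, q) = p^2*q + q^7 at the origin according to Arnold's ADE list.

The Hessian of f at 0 is [[0, 0], [0, 0]] with rank 0, so corank 2. A Groebner basis of the Jacobian ideal J(f) in C{p,q} is {p^2/7 + q^6, p^3, p*q}; counting standard monomials gives mu = 8. Corank 2; j^3 = p^2*q has shape L^2 M (L != M), so D-series; mu = 8 gives D_8.

D8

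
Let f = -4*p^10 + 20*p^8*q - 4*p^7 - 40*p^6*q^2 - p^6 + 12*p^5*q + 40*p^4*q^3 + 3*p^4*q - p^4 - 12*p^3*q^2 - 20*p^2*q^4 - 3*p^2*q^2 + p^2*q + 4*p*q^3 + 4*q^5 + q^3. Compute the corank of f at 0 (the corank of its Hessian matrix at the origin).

2

Hessian at 0 has rank 0.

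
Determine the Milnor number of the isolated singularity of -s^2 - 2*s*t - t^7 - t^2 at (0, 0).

6

The Hessian of f at 0 is [[-2, -2], [-2, -2]] with rank 1, so corank 1. A Groebner basis of the Jacobian ideal J(f) in C{s,t} is {t^6, s + t}; counting standard monomials gives mu = 6. Corank 1: A-series; mu = 6 gives A_6.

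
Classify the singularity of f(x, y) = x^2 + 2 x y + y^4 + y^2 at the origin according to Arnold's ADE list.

The Hessian of f at 0 has rank 1. Corank 1: A-series; mu = 3 gives A_3.

A3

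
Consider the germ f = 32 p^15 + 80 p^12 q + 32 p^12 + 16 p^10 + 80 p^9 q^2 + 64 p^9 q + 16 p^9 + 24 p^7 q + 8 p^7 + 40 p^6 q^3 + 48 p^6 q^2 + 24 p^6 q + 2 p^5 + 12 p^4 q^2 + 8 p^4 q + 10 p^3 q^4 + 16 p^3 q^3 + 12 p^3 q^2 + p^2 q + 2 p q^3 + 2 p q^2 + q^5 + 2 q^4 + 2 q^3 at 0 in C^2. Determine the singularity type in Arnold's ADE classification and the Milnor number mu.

The Hessian of f at 0 has rank 0. Corank 2; j^3 = q*(p^2 + 2*p*q + 2*q^2) splits into three distinct lines over C (the quadratic factor has nonzero discriminant), so D_4.

Type D_4, Milnor number mu = 4.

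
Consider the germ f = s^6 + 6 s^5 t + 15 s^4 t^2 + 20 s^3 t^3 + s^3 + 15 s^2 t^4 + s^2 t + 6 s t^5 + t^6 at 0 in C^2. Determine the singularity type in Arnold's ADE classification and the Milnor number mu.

Type D_7, Milnor number mu = 7.

The Hessian of f at 0 has rank 0. Corank 2; j^3 = s^2*(s + t) has shape L^2 M (L != M), so D-series; mu = 7 gives D_7.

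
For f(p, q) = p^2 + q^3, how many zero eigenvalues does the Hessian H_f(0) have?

The Hessian at 0 is [[2, 0], [0, 0]] of rank 1; hence corank 1.

1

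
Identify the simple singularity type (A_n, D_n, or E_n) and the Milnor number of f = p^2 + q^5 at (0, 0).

The Hessian of f at 0 has rank 1. Corank 1: A-series; mu = 4 gives A_4.

Type A_{4}, Milnor number mu = 4.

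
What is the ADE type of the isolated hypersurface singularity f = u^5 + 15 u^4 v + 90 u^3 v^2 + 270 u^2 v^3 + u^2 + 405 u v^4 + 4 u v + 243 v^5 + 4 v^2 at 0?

The Hessian of f at 0 has rank 1. Corank 1: A-series; mu = 4 gives A_4.

A4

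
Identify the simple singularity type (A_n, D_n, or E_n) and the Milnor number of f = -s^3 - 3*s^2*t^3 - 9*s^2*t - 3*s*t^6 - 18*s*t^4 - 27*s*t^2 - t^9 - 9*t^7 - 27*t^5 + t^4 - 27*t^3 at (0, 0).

Type E6, Milnor number mu = 6.

The Hessian of f at 0 has rank 0. Corank 2; j^3 = -(s + 3*t)^3 is a perfect cube, so E-series; the 4-jet and mu = 6 give E_6.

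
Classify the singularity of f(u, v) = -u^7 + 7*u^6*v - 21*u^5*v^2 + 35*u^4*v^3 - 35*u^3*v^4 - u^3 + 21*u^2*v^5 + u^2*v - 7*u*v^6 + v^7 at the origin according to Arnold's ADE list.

D_{8}

The Hessian of f at 0 has rank 0. Corank 2; j^3 = -u^2*(u - v) has shape L^2 M (L != M), so D-series; mu = 8 gives D_8.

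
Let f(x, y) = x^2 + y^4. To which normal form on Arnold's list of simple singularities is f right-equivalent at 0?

The Hessian of f at 0 has rank 1. Corank 1: A-series; mu = 3 gives A_3.

A3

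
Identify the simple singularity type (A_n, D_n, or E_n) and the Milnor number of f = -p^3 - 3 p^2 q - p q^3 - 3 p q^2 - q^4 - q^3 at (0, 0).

The Hessian of f at 0 is [[0, 0], [0, 0]] with rank 0, so corank 2. A Groebner basis of the Jacobian ideal J(f) in C{p,q} is {p^3 + 3*p^2*q + 6*p^2 + 12*p*q + 6*q^2, -3*p^2 + p*q^2 - 6*p*q - 3*q^2, 3*p^2 + 6*p*q + q^3 + 3*q^2}; counting standard monomials gives mu = 7. Corank 2; j^3 = -(p + q)^3 is a perfect cube, so E-series; the 4-jet and mu = 7 give E_7.

Type E_7, Milnor number mu = 7.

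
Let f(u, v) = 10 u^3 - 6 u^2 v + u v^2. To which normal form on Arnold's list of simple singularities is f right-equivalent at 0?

D_{4}

The Hessian of f at 0 has rank 0. Corank 2; j^3 = u*(10*u^2 - 6*u*v + v^2) splits into three distinct lines over C (the quadratic factor has nonzero discriminant), so D_4.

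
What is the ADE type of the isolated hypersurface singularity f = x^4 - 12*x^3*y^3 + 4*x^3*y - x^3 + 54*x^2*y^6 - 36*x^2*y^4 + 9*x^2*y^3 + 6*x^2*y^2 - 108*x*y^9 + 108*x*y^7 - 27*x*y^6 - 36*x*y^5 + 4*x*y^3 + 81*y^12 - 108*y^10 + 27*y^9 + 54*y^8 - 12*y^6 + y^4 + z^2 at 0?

The Hessian of f at 0 is [[0, 0, 0], [0, 0, 0], [0, 0, 2]] with rank 1, so corank 2. A Groebner basis of the Jacobian ideal J(f) in C{x,y,z} is {y^4, x*y^2 + y^3/3, x^2, z}; counting standard monomials gives mu = 6. Corank 2; j^3 = -x^3 is a perfect cube, so E-series; the 4-jet and mu = 6 give E_6.

E6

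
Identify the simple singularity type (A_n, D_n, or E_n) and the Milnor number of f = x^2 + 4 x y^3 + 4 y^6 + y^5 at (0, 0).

Type A_4, Milnor number mu = 4.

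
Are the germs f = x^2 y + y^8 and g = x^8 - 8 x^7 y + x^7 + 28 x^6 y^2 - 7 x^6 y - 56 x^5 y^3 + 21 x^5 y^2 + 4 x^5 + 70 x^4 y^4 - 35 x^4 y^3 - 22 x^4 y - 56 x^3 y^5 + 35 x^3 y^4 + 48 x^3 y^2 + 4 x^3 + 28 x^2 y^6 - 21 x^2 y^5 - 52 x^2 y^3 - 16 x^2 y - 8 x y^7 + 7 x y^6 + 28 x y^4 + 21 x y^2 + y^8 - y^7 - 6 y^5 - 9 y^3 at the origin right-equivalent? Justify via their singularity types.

The Hessian of f at 0 has rank 0. Corank 2; j^3 = x^2*y has shape L^2 M (L != M), so D-series; mu = 9 gives D_9. The Hessian of g at 0 has rank 0. Corank 2; j^3 = (x - y)*(2*x - 3*y)^2 has shape L^2 M (L != M), so D-series; mu = 9 gives D_9. Both have type D_9, hence right-equivalent.

Yes.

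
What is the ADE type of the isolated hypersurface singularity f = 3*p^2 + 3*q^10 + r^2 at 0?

A_{9}

The Hessian of f at 0 has rank 2. Corank 1: A-series; mu = 9 gives A_9.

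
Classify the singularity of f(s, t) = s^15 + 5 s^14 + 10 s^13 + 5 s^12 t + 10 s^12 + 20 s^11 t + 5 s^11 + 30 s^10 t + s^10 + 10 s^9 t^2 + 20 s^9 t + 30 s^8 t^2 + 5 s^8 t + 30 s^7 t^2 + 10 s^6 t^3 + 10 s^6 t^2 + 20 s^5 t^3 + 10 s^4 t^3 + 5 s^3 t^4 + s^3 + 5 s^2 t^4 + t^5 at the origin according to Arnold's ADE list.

E_{8}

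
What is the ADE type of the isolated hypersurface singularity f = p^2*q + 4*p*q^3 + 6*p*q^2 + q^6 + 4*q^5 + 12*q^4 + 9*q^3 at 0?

D_7

The Hessian of f at 0 has rank 0. Corank 2; j^3 = q*(p + 3*q)^2 has shape L^2 M (L != M), so D-series; mu = 7 gives D_7.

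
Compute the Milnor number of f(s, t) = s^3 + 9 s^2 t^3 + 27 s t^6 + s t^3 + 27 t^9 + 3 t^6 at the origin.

The Hessian of f at 0 has rank 0. Corank 2; j^3 = s^3 is a perfect cube, so E-series; the 4-jet and mu = 7 give E_7.

7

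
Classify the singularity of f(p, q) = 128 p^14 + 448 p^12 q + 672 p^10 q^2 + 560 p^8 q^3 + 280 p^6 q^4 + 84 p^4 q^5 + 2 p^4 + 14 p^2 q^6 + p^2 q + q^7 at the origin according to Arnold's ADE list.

D8

The Hessian of f at 0 has rank 0. Corank 2; j^3 = p^2*q has shape L^2 M (L != M), so D-series; mu = 8 gives D_8.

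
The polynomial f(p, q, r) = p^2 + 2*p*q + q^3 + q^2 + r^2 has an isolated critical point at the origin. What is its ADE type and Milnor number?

The Hessian of f at 0 has rank 2. Corank 1: A-series; mu = 2 gives A_2.

Type A_{2}, Milnor number mu = 2.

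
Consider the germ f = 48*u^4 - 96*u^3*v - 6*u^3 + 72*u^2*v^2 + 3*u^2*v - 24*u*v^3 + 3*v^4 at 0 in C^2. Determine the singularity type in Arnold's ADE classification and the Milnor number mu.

The Hessian of f at 0 has rank 0. Corank 2; j^3 = -3*u^2*(2*u - v) has shape L^2 M (L != M), so D-series; mu = 5 gives D_5.

Type D_{5}, Milnor number mu = 5.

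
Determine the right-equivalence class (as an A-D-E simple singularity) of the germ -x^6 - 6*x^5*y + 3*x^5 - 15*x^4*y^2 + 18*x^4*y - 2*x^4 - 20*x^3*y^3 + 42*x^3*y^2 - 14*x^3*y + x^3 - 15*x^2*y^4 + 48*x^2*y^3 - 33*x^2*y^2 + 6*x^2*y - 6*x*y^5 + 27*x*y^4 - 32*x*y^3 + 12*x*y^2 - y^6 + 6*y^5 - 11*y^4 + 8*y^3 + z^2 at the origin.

E_{6}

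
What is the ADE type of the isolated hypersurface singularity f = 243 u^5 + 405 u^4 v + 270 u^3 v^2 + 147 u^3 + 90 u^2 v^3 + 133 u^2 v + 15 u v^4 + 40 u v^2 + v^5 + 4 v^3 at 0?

D_{6}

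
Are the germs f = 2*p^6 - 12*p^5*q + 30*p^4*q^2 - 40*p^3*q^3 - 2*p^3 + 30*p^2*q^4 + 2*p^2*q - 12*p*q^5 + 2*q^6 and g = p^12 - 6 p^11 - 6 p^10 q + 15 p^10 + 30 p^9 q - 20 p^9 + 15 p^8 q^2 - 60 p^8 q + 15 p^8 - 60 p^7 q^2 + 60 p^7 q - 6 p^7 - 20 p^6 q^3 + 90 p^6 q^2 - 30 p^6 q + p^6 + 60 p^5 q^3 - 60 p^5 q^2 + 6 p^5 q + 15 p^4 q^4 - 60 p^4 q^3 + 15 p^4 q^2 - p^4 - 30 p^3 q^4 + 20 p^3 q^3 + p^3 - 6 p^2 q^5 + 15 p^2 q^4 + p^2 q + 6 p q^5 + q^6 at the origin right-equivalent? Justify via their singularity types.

Yes.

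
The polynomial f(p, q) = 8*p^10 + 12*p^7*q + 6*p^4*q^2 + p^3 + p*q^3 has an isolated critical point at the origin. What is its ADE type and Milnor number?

Type E_7, Milnor number mu = 7.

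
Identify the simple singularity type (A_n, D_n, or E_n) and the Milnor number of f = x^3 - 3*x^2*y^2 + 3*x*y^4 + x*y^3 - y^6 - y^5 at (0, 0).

The Hessian of f at 0 has rank 0. Corank 2; j^3 = x^3 is a perfect cube, so E-series; the 4-jet and mu = 7 give E_7.

Type E7, Milnor number mu = 7.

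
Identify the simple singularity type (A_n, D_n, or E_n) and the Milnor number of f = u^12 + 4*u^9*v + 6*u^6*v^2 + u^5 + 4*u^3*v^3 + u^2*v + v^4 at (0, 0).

The Hessian of f at 0 has rank 0. Corank 2; j^3 = u^2*v has shape L^2 M (L != M), so D-series; mu = 5 gives D_5.

Type D_5, Milnor number mu = 5.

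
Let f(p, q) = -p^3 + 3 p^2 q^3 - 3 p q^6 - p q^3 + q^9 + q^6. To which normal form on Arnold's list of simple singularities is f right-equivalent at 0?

The Hessian of f at 0 has rank 0. Corank 2; j^3 = -p^3 is a perfect cube, so E-series; the 4-jet and mu = 7 give E_7.

E7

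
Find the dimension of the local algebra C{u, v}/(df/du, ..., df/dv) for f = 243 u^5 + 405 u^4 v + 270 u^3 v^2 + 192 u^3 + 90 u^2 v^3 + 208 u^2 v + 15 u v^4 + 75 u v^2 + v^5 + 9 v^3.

The Hessian of f at 0 has rank 0. Corank 2; j^3 = (3*u + v)*(8*u + 3*v)^2 has shape L^2 M (L != M), so D-series; mu = 6 gives D_6.

6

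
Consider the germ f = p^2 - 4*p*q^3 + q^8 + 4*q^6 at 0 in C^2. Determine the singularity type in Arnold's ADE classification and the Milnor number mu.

The Hessian of f at 0 has rank 1. Corank 1: A-series; mu = 7 gives A_7.

Type A_7, Milnor number mu = 7.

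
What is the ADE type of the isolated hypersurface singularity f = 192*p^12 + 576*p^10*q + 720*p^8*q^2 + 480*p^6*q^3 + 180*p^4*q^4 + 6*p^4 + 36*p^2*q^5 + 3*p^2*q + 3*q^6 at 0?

D7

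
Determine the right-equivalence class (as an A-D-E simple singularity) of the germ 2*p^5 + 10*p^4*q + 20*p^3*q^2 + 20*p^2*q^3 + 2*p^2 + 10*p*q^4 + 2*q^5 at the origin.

A4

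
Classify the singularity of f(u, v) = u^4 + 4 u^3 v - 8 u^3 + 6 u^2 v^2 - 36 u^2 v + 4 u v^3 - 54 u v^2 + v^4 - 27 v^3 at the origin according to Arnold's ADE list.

E_{6}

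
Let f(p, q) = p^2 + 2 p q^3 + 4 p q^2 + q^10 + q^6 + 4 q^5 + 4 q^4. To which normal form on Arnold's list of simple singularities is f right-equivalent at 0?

A9

The Hessian of f at 0 is [[2, 0], [0, 0]] with rank 1, so corank 1. A Groebner basis of the Jacobian ideal J(f) in C{p,q} is {p^4 + 8*p^3/3 + 32*p^2*q - 320*p^2/3 - 896*p*q^2/3 + 512*p*q/3 - 1024*p/3 - 2048*q^2/3, p^3*q - 2*p^3 - 16*p^2*q + 48*p^2 + 128*p*q^2 - 64*p*q + 128*p + 256*q^2, p^3/6 + p^2*q^2 - 2*p^2*q + 16*p^2/3 + 40*p*q^2/3 - 16*p*q/3 + 32*p/3 + 64*q^2/3, p + q^3 + 2*q^2}; counting standard monomials gives mu = 9. Corank 1: A-series; mu = 9 gives A_9.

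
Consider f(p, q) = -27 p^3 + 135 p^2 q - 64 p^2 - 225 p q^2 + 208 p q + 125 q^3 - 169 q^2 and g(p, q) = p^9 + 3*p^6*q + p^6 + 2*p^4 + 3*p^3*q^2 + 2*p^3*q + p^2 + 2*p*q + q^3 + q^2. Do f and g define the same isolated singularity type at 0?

Yes.

The Hessian of f at 0 is [[-128, 208], [208, -338]] with rank 1, so corank 1. A Groebner basis of the Jacobian ideal J(f) in C{p,q} is {q^2, p - 13*q/8}; counting standard monomials gives mu = 2. Corank 1: A-series; mu = 2 gives A_2. The Hessian of g at 0 is [[2, 2], [2, 2]] with rank 1, so corank 1. A Groebner basis of the Jacobian ideal J(g) in C{p,q} is {q^2, p + q}; counting standard monomials gives mu = 2. Corank 1: A-series; mu = 2 gives A_2. Both have type A_2, hence right-equivalent.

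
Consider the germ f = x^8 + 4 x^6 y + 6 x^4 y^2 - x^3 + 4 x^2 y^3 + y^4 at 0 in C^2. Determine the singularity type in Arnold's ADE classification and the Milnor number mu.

The Hessian of f at 0 has rank 0. Corank 2; j^3 = -x^3 is a perfect cube, so E-series; the 4-jet and mu = 6 give E_6.

Type E_6, Milnor number mu = 6.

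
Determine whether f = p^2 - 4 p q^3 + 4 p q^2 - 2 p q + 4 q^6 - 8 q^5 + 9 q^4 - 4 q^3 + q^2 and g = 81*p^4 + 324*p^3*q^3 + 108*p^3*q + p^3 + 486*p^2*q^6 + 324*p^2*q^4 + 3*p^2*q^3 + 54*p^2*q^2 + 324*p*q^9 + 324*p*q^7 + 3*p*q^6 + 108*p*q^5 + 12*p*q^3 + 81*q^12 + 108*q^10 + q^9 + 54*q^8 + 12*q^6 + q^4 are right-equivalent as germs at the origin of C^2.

No.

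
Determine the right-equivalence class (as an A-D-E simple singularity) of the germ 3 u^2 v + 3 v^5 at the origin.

D_6

The Hessian of f at 0 has rank 0. Corank 2; j^3 = 3*u^2*v has shape L^2 M (L != M), so D-series; mu = 6 gives D_6.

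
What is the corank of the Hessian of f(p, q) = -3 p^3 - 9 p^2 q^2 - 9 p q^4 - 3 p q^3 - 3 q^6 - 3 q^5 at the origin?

2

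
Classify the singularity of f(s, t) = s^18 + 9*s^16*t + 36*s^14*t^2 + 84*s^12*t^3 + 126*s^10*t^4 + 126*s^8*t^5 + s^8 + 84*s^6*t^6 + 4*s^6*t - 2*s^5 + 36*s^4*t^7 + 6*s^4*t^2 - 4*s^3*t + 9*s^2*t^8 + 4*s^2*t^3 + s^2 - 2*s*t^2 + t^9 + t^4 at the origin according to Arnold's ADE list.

A_{8}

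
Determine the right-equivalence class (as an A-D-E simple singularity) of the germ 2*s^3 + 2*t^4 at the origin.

The Hessian of f at 0 is [[0, 0], [0, 0]] with rank 0, so corank 2. A Groebner basis of the Jacobian ideal J(f) in C{s,t} is {t^3, s^2}; counting standard monomials gives mu = 6. Corank 2; j^3 = 2*s^3 is a perfect cube, so E-series; the 4-jet and mu = 6 give E_6.

E_{6}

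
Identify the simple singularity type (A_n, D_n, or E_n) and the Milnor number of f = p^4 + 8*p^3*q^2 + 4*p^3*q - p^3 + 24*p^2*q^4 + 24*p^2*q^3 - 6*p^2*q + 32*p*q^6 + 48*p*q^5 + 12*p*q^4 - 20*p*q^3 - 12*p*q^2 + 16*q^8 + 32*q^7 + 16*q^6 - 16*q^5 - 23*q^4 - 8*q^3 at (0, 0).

Type E6, Milnor number mu = 6.

The Hessian of f at 0 has rank 0. Corank 2; j^3 = -(p + 2*q)^3 is a perfect cube, so E-series; the 4-jet and mu = 6 give E_6.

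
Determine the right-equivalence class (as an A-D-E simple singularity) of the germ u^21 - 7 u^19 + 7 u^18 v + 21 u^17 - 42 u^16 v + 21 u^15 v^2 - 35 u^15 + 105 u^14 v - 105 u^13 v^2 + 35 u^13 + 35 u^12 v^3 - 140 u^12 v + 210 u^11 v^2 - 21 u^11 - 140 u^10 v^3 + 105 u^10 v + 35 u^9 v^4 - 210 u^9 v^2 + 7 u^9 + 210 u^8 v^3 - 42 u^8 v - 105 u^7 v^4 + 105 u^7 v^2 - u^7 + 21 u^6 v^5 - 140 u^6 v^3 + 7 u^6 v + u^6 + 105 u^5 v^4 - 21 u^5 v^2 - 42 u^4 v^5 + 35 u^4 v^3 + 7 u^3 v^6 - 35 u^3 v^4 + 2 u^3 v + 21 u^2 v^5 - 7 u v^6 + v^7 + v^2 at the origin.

A6

The Hessian of f at 0 is [[0, 0], [0, 2]] with rank 1, so corank 1. A Groebner basis of the Jacobian ideal J(f) in C{u,v} is {u^3 + v, v^2}; counting standard monomials gives mu = 6. Corank 1: A-series; mu = 6 gives A_6.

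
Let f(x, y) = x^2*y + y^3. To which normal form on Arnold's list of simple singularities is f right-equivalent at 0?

The Hessian of f at 0 has rank 0. Corank 2; j^3 = y*(x^2 + y^2) splits into three distinct lines over C (the quadratic factor has nonzero discriminant), so D_4.

D4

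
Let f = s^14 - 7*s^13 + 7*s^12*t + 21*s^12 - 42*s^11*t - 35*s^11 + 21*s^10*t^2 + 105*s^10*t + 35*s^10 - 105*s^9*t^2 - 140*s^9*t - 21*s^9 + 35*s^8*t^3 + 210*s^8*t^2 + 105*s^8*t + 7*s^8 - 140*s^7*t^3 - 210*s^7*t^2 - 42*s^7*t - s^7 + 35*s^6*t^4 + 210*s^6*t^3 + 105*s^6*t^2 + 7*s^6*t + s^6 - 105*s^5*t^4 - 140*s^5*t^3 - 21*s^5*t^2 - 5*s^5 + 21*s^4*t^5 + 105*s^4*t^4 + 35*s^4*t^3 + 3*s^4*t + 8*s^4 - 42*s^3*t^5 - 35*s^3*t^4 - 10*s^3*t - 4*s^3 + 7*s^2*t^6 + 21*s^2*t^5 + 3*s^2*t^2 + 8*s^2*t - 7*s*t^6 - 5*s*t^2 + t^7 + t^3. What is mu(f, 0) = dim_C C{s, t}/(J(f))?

8

The Hessian of f at 0 is [[0, 0], [0, 0]] with rank 0, so corank 2. A Groebner basis of the Jacobian ideal J(f) in C{s,t} is {864*s^2/29 + s*t^3 - 24*s*t^2/29 - 1264*s*t/29 + 62*t^3/29 + 416*t^2/29, 3392*s^2/29 + 112*s*t^2/29 - 4928*s*t/29 + t^4 + 136*t^3/29 + 1616*t^2/29, s^3 - 170*s^2/29 - 42*s*t^2/29 + 253*s*t/29 + 7*t^3/29 - 84*t^2/29, s^2*t - 112*s^2/29 - 42*s*t^2/29 + 166*s*t/29 + 7*t^3/29 - 55*t^2/29}; counting standard monomials gives mu = 8. Corank 2; j^3 = -(s - t)*(2*s - t)^2 has shape L^2 M (L != M), so D-series; mu = 8 gives D_8.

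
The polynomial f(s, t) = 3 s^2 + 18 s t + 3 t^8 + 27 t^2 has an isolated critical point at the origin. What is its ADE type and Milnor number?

The Hessian of f at 0 has rank 1. Corank 1: A-series; mu = 7 gives A_7.

Type A_{7}, Milnor number mu = 7.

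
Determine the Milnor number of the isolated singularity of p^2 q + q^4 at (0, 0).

5

The Hessian of f at 0 has rank 0. Corank 2; j^3 = p^2*q has shape L^2 M (L != M), so D-series; mu = 5 gives D_5.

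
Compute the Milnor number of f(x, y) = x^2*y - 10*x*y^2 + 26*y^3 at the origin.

The Hessian of f at 0 is [[0, 0], [0, 0]] with rank 0, so corank 2. A Groebner basis of the Jacobian ideal J(f) in C{x,y} is {y^3, x^2 - 22*y^2, x*y - 5*y^2}; counting standard monomials gives mu = 4. Corank 2; j^3 = y*(x^2 - 10*x*y + 26*y^2) splits into three distinct lines over C (the quadratic factor has nonzero discriminant), so D_4.

4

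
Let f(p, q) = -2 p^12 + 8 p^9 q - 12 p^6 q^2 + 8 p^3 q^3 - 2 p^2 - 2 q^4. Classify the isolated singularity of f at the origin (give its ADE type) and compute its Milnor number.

The Hessian of f at 0 is [[-4, 0], [0, 0]] with rank 1, so corank 1. A Groebner basis of the Jacobian ideal J(f) in C{p,q} is {q^3, p}; counting standard monomials gives mu = 3. Corank 1: A-series; mu = 3 gives A_3.

Type A_{3}, Milnor number mu = 3.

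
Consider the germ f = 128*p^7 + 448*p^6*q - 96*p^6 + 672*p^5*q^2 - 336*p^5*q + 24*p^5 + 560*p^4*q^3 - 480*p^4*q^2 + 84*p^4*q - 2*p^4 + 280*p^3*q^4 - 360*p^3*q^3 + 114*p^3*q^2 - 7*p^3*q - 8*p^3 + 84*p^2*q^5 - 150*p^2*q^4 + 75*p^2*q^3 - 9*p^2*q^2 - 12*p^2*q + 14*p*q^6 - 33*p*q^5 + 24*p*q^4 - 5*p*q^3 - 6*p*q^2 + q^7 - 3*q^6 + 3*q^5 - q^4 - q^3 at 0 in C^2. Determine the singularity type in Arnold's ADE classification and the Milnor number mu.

The Hessian of f at 0 has rank 0. Corank 2; j^3 = -(2*p + q)^3 is a perfect cube, so E-series; the 4-jet and mu = 7 give E_7.

Type E7, Milnor number mu = 7.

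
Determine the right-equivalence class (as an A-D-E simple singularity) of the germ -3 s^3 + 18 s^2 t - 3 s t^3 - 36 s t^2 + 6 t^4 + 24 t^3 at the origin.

E_7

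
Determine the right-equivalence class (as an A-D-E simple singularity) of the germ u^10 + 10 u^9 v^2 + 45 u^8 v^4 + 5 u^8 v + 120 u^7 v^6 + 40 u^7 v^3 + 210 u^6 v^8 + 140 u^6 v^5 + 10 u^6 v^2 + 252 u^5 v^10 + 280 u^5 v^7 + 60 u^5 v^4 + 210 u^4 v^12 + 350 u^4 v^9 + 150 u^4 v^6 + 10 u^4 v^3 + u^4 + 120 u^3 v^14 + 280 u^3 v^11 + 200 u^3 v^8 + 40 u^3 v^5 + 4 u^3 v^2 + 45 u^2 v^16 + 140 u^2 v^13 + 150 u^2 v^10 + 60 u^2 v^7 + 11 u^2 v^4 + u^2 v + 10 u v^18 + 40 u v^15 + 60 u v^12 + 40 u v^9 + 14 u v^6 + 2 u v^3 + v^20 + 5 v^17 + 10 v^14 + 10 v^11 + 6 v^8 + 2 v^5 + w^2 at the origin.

The Hessian of f at 0 has rank 1. Corank 2; j^3 = u^2*v has shape L^2 M (L != M), so D-series; mu = 6 gives D_6.

D6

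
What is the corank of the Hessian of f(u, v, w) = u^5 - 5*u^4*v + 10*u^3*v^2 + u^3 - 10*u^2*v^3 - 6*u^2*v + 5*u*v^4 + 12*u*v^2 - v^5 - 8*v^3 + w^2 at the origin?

2

Hessian at 0 has rank 1.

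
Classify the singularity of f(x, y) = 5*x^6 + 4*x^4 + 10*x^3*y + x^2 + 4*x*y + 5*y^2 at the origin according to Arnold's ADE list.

A_{1}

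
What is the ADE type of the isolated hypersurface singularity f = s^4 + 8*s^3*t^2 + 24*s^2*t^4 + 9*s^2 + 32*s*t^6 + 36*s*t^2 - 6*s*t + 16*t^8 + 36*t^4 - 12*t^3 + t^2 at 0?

The Hessian of f at 0 is [[18, -6], [-6, 2]] with rank 1, so corank 1. A Groebner basis of the Jacobian ideal J(f) in C{s,t} is {s^2 + s/18 - t/54, s*t + s/6 - t/18, s/2 + t^2 - t/6}; counting standard monomials gives mu = 3. Corank 1: A-series; mu = 3 gives A_3.

A_3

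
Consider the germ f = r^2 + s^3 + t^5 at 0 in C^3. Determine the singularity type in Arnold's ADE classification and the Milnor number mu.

The Hessian of f at 0 is [[0, 0, 0], [0, 0, 0], [0, 0, 2]] with rank 1, so corank 2. A Groebner basis of the Jacobian ideal J(f) in C{s,t,r} is {t^4, s^2, r}; counting standard monomials gives mu = 8. Corank 2; j^3 = s^3 is a perfect cube, so E-series; the 5-jet and mu = 8 give E_8.

Type E_8, Milnor number mu = 8.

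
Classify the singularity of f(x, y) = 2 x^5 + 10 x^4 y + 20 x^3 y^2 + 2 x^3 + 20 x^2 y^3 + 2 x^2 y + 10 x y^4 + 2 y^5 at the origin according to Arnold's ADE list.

D6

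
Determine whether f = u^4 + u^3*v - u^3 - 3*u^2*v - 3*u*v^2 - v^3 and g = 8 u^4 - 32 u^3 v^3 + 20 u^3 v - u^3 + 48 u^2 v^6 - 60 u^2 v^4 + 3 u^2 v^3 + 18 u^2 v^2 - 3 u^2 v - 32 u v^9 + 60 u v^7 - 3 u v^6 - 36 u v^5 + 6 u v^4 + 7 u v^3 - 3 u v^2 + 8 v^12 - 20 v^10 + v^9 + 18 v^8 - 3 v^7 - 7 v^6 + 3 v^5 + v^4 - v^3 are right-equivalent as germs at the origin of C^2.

The Hessian of f at 0 is [[0, 0], [0, 0]] with rank 0, so corank 2. A Groebner basis of the Jacobian ideal J(f) in C{u,v} is {3*u^2 + 6*u*v + v^4 + v^3 + 3*v^2, u^3 - 3*u^2 - 6*u*v - 3*v^2, u^2*v + 3*u^2 + 6*u*v + 3*v^2, -2*u^2 + u*v^2 - 4*u*v + v^3/3 - 2*v^2}; counting standard monomials gives mu = 7. Corank 2; j^3 = -(u + v)^3 is a perfect cube, so E-series; the 4-jet and mu = 7 give E_7. The Hessian of g at 0 is [[0, 0], [0, 0]] with rank 0, so corank 2. A Groebner basis of the Jacobian ideal J(g) in C{u,v} is {3*u^2/4 + 3*u*v/2 + v^4 + v^3/4 + 3*v^2/4, u^3 - 9*u^2/4 - 9*u*v/2 + v^3/4 - 9*v^2/4, u^2*v + 7*u^2/4 + 7*u*v/2 - 5*v^3/12 + 7*v^2/4, -u^2 + u*v^2 - 2*u*v + 2*v^3/3 - v^2}; counting standard monomials gives mu = 7. Corank 2; j^3 = -(u + v)^3 is a perfect cube, so E-series; the 4-jet and mu = 7 give E_7. Both have type E_7, hence right-equivalent.

Yes.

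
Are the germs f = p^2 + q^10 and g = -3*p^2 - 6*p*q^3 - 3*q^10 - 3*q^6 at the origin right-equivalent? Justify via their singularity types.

Yes.

The Hessian of f at 0 is [[2, 0], [0, 0]] with rank 1, so corank 1. A Groebner basis of the Jacobian ideal J(f) in C{p,q} is {q^9, p}; counting standard monomials gives mu = 9. Corank 1: A-series; mu = 9 gives A_9. The Hessian of g at 0 is [[-6, 0], [0, 0]] with rank 1, so corank 1. A Groebner basis of the Jacobian ideal J(g) in C{p,q} is {p^3, p + q^3}; counting standard monomials gives mu = 9. Corank 1: A-series; mu = 9 gives A_9. Both have type A_9, hence right-equivalent.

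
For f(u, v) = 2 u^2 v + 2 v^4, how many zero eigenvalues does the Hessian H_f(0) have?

2

Hessian at 0 has rank 0.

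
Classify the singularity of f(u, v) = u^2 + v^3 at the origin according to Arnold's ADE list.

A_{2}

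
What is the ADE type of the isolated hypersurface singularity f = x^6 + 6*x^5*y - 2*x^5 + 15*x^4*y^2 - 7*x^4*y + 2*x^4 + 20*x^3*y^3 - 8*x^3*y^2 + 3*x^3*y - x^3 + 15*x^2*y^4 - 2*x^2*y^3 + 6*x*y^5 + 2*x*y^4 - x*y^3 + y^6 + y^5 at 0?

E7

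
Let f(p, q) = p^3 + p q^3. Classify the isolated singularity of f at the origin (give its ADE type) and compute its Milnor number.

Type E7, Milnor number mu = 7.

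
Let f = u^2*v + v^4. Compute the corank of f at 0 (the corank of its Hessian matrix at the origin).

2

Hessian at 0 has rank 0.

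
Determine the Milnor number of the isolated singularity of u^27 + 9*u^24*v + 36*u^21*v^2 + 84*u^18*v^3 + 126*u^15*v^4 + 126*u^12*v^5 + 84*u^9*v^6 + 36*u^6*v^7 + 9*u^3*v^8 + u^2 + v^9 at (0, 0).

8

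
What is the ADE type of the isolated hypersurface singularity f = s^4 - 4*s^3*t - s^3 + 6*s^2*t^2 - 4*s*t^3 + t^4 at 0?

The Hessian of f at 0 is [[0, 0], [0, 0]] with rank 0, so corank 2. A Groebner basis of the Jacobian ideal J(f) in C{s,t} is {t^4, s*t^2 - t^3/3, s^2}; counting standard monomials gives mu = 6. Corank 2; j^3 = -s^3 is a perfect cube, so E-series; the 4-jet and mu = 6 give E_6.

E_6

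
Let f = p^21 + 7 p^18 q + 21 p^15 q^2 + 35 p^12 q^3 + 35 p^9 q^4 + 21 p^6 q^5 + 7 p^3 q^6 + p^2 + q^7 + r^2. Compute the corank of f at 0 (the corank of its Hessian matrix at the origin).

1

Hessian at 0 has rank 2.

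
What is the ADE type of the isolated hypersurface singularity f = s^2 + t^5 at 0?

A4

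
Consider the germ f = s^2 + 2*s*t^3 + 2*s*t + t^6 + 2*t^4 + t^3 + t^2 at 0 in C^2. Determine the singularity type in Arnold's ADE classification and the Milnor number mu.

Type A_2, Milnor number mu = 2.

The Hessian of f at 0 has rank 1. Corank 1: A-series; mu = 2 gives A_2.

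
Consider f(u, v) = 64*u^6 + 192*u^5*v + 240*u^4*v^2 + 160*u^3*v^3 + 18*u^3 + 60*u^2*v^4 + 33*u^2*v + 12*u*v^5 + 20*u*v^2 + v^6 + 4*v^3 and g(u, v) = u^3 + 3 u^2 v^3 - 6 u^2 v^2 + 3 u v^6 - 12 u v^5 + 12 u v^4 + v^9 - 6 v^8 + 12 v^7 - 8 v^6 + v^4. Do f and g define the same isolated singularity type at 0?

The Hessian of f at 0 is [[0, 0], [0, 0]] with rank 0, so corank 2. A Groebner basis of the Jacobian ideal J(f) in C{u,v} is {-243*u*v/4 + v^5 - 81*v^2/2, u*v^2 + 2*v^3/3, u^2 + 7*u*v/6 + v^2/3}; counting standard monomials gives mu = 7. Corank 2; j^3 = (2*u + v)*(3*u + 2*v)^2 has shape L^2 M (L != M), so D-series; mu = 7 gives D_7. The Hessian of g at 0 is [[0, 0], [0, 0]] with rank 0, so corank 2. A Groebner basis of the Jacobian ideal J(g) in C{u,v} is {u^3, u^2*v, -u^2/4 + u*v^2, v^3}; counting standard monomials gives mu = 6. Corank 2; j^3 = u^3 is a perfect cube, so E-series; the 4-jet and mu = 6 give E_6. f is D_7 but g is E_6, hence not right-equivalent.

No.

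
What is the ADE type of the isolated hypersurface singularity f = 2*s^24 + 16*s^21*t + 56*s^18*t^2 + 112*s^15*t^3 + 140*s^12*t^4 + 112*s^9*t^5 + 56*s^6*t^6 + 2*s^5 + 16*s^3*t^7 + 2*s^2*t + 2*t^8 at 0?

The Hessian of f at 0 is [[0, 0], [0, 0]] with rank 0, so corank 2. A Groebner basis of the Jacobian ideal J(f) in C{s,t} is {s^2/8 + t^7, s^3, s*t}; counting standard monomials gives mu = 9. Corank 2; j^3 = 2*s^2*t has shape L^2 M (L != M), so D-series; mu = 9 gives D_9.

D_{9}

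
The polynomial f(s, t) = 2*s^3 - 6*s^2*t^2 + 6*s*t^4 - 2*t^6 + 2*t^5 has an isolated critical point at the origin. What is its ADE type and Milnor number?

Type E8, Milnor number mu = 8.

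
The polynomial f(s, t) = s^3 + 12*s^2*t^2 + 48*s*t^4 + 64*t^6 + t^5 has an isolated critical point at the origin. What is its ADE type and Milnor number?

Type E_{8}, Milnor number mu = 8.

The Hessian of f at 0 has rank 0. Corank 2; j^3 = s^3 is a perfect cube, so E-series; the 5-jet and mu = 8 give E_8.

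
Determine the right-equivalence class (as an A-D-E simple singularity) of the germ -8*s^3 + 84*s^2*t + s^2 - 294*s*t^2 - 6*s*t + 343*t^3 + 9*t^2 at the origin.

A_{2}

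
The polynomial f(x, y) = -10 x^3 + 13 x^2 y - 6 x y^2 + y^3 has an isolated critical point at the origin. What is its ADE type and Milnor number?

Type D4, Milnor number mu = 4.

The Hessian of f at 0 has rank 0. Corank 2; j^3 = -(2*x - y)*(5*x^2 - 4*x*y + y^2) splits into three distinct lines over C (the quadratic factor has nonzero discriminant), so D_4.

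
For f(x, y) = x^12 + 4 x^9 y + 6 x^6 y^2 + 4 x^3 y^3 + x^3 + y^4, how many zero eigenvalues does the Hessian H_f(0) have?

2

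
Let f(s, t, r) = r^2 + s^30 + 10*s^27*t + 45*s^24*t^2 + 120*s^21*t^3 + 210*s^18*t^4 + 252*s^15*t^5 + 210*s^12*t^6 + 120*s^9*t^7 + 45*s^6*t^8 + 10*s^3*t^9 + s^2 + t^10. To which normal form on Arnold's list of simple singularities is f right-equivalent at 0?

The Hessian of f at 0 is [[2, 0, 0], [0, 0, 0], [0, 0, 2]] with rank 2, so corank 1. A Groebner basis of the Jacobian ideal J(f) in C{s,t,r} is {t^9, s, r}; counting standard monomials gives mu = 9. Corank 1: A-series; mu = 9 gives A_9.

A_9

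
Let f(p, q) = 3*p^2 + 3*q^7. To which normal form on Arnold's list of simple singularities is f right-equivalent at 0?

A_6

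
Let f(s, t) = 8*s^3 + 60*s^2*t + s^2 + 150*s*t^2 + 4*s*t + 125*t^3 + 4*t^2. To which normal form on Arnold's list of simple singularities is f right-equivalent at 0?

The Hessian of f at 0 has rank 1. Corank 1: A-series; mu = 2 gives A_2.

A_2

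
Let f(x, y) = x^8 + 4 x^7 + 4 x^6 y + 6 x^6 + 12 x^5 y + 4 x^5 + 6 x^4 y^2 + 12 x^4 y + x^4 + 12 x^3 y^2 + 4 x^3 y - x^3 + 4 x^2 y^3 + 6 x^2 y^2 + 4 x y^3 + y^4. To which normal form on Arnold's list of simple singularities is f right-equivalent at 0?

The Hessian of f at 0 has rank 0. Corank 2; j^3 = -x^3 is a perfect cube, so E-series; the 4-jet and mu = 6 give E_6.

E_6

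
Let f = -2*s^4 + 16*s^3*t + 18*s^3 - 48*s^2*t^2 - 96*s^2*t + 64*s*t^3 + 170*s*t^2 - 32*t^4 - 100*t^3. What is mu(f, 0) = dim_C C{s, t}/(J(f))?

The Hessian of f at 0 has rank 0. Corank 2; j^3 = 2*(s - 2*t)*(3*s - 5*t)^2 has shape L^2 M (L != M), so D-series; mu = 5 gives D_5.

5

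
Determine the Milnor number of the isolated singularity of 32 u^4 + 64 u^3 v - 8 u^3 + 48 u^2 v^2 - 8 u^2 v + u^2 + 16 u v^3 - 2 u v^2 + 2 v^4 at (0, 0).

3

The Hessian of f at 0 is [[2, 0], [0, 0]] with rank 1, so corank 1. A Groebner basis of the Jacobian ideal J(f) in C{u,v} is {u^2, u*v, -u + v^2}; counting standard monomials gives mu = 3. Corank 1: A-series; mu = 3 gives A_3.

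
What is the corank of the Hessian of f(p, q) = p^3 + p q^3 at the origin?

The Hessian at 0 is [[0, 0], [0, 0]] of rank 0; hence corank 2.

2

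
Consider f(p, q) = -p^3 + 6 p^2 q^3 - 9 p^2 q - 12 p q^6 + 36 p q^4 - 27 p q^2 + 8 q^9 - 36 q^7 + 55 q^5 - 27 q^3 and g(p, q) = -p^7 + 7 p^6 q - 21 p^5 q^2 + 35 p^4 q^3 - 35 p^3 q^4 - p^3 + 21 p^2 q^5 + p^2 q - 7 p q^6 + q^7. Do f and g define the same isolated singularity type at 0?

No.

The Hessian of f at 0 has rank 0. Corank 2; j^3 = -(p + 3*q)^3 is a perfect cube, so E-series; the 5-jet and mu = 8 give E_8. The Hessian of g at 0 has rank 0. Corank 2; j^3 = -p^2*(p - q) has shape L^2 M (L != M), so D-series; mu = 8 gives D_8. f is E_8 but g is D_8, hence not right-equivalent.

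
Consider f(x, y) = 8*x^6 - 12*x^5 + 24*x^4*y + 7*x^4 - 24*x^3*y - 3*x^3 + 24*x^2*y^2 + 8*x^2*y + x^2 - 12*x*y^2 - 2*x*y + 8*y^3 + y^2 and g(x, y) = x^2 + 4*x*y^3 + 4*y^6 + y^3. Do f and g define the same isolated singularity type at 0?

Yes.

The Hessian of f at 0 has rank 1. Corank 1: A-series; mu = 2 gives A_2. The Hessian of g at 0 has rank 1. Corank 1: A-series; mu = 2 gives A_2. Both have type A_2, hence right-equivalent.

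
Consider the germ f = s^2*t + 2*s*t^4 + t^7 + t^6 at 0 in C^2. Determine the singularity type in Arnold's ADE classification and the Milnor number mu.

Type D_{7}, Milnor number mu = 7.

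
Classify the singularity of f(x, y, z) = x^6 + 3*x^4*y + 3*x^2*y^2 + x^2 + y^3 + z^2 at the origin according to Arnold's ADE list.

A_2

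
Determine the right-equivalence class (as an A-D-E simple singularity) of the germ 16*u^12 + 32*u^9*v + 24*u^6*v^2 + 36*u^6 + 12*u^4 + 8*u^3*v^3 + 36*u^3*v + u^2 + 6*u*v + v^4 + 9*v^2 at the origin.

A_{3}

The Hessian of f at 0 has rank 1. Corank 1: A-series; mu = 3 gives A_3.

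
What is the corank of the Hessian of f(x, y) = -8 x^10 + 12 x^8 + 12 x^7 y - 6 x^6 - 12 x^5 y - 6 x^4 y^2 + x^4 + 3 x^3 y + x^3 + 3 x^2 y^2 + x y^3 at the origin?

2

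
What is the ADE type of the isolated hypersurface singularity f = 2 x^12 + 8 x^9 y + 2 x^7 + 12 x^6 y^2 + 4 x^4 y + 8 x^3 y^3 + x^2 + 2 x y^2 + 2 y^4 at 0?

A_{3}

The Hessian of f at 0 has rank 1. Corank 1: A-series; mu = 3 gives A_3.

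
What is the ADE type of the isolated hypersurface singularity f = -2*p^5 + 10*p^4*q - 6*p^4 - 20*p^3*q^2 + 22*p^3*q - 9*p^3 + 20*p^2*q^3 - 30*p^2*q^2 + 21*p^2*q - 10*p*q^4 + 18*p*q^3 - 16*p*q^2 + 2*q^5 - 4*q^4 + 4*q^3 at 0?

D_6

The Hessian of f at 0 has rank 0. Corank 2; j^3 = -(p - q)*(3*p - 2*q)^2 has shape L^2 M (L != M), so D-series; mu = 6 gives D_6.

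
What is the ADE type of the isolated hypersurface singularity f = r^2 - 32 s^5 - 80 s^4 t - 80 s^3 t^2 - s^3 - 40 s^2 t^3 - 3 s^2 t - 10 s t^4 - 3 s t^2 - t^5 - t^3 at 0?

E_8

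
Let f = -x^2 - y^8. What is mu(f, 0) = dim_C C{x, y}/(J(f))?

7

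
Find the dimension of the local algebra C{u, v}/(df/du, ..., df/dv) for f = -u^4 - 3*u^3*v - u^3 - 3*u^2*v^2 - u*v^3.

The Hessian of f at 0 is [[0, 0], [0, 0]] with rank 0, so corank 2. A Groebner basis of the Jacobian ideal J(f) in C{u,v} is {3*u^2 + v^4 + v^3, u^3, u^2*v - u^2 - v^3/3, 2*u^2 + u*v^2 + 2*v^3/3}; counting standard monomials gives mu = 7. Corank 2; j^3 = -u^3 is a perfect cube, so E-series; the 4-jet and mu = 7 give E_7.

7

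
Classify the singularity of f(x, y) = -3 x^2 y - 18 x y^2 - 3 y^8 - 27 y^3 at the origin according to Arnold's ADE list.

D_9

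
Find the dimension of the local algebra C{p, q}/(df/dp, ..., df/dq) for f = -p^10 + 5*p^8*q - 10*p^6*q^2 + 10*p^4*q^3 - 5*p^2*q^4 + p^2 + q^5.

4

The Hessian of f at 0 has rank 1. Corank 1: A-series; mu = 4 gives A_4.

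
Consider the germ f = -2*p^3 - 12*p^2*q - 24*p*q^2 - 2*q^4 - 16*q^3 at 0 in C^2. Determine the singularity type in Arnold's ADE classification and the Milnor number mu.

The Hessian of f at 0 has rank 0. Corank 2; j^3 = -2*(p + 2*q)^3 is a perfect cube, so E-series; the 4-jet and mu = 6 give E_6.

Type E6, Milnor number mu = 6.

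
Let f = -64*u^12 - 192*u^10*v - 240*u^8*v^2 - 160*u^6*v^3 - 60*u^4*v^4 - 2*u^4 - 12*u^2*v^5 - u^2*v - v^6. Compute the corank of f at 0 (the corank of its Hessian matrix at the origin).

Hessian at 0 has rank 0.

2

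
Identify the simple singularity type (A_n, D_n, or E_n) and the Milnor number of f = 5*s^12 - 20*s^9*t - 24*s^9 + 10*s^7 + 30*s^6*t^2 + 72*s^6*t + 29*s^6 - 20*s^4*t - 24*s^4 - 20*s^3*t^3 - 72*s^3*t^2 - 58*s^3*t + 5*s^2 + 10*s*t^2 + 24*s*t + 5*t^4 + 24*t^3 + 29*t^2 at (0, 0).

Type A_{1}, Milnor number mu = 1.

The Hessian of f at 0 is [[10, 24], [24, 58]] with rank 2, so corank 0. A Groebner basis of the Jacobian ideal J(f) in C{s,t} is {s, t}; counting standard monomials gives mu = 1. Corank 0: nondegenerate Morse point, so A_1.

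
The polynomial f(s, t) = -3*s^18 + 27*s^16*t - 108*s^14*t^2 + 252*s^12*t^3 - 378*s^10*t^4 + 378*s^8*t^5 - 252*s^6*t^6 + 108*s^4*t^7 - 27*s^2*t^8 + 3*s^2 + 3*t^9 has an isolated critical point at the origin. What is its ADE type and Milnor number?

Type A_{8}, Milnor number mu = 8.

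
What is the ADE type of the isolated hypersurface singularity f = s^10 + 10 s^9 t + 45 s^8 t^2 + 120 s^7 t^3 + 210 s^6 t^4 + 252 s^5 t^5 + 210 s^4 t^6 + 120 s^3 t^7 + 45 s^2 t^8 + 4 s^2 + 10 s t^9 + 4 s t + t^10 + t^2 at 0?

A_{9}

The Hessian of f at 0 has rank 1. Corank 1: A-series; mu = 9 gives A_9.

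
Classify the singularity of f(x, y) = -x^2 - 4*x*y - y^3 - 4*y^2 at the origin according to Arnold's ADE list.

A2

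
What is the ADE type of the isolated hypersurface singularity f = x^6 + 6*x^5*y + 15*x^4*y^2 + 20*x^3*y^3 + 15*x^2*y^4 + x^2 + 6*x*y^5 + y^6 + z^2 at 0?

The Hessian of f at 0 is [[2, 0, 0], [0, 0, 0], [0, 0, 2]] with rank 2, so corank 1. A Groebner basis of the Jacobian ideal J(f) in C{x,y,z} is {y^5, x, z}; counting standard monomials gives mu = 5. Corank 1: A-series; mu = 5 gives A_5.

A_5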